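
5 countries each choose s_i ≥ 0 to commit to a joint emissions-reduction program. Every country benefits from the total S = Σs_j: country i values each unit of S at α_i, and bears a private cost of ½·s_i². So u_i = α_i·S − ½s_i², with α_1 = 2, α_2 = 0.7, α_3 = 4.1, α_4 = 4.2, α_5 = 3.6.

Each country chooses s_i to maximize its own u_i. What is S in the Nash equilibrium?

Country i's FOC: ∂u_i/∂s_i = α_i − s_i = 0, so s_i* = α_i.
NE contributions = (2, 0.7, 4.1, 4.2, 3.6); S = 14.6.

14.6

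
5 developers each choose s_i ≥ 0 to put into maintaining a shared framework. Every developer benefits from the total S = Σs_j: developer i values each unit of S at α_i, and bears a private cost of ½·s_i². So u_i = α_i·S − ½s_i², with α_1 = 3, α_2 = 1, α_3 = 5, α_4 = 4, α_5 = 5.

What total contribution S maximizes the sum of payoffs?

90

Planner FOC: ∂(Σu_j)/∂s_i = (Σα_j) − s_i = 0, so s_i^SO = Σα_j = 18 for every i; S^SO = 90.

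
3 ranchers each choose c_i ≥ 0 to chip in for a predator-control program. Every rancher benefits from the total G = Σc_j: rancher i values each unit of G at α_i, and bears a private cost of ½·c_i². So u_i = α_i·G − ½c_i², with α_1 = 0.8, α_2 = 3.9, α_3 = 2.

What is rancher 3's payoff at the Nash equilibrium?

Rancher i's FOC: ∂u_i/∂c_i = α_i − c_i = 0, so c_i* = α_i.
NE contributions = (0.8, 3.9, 2); G = 6.7.
u_3 = α_3·G − ½·(c_3)² = 2·6.7 − ½·2² = 11.4.

11.4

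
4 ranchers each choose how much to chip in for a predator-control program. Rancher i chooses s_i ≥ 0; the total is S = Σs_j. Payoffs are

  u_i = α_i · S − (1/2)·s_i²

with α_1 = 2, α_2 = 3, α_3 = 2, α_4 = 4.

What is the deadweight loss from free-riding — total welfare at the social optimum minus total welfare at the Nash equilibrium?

137.5

Rancher i's FOC: ∂u_i/∂s_i = α_i − s_i = 0, so s_i* = α_i.
NE contributions = (2, 3, 2, 4); S = 11.
W^NE = (Σα)·S − ½Σα_i² = 11² − ½·33 = 104.5.
Planner sets s_i = Σα_j = 11 for every i, so S^SO = 4·11 = 44.
W^SO = (Σα)·S^SO − ½·4·(Σα)² = (4/2)·11² = 242.
Deadweight loss = W^SO − W^NE = 137.5.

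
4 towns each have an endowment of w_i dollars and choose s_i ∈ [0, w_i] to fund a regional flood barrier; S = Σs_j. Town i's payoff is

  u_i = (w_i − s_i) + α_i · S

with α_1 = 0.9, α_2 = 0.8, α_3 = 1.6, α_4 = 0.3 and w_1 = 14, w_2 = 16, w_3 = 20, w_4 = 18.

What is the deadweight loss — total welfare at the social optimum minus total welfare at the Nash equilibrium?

∂u_i/∂s_i = α_i − 1, so town i contributes w_i if α_i > 1, else 0.
α_i > 1 for i ∈ {3}; NE contributions (0, 0, 20, 0), S = 20.
W^NE = Σw_i − S^NE + (Σα_i)·S^NE = 68 + 2.6·20 = 120.
Planner: ∂(Σu_j)/∂s_i = Σα_j − 1 = 2.6 > 0, so everyone contributes w_i; S^SO = 68, W^SO = 68 + 2.6·68 = 244.8.
Deadweight loss = 124.8.

124.8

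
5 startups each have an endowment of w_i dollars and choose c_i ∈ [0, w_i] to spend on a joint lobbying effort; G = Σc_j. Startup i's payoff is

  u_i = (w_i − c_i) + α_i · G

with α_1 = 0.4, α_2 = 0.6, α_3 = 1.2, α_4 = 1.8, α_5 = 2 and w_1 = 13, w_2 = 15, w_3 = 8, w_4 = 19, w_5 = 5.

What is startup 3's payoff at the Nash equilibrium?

∂u_i/∂c_i = α_i − 1, so startup i contributes w_i if α_i > 1, else 0.
α_i > 1 for i ∈ {3, 4, 5}; NE contributions (0, 0, 8, 19, 5), G = 32.
u_3 = (8 − 8) + 1.2·32 = 38.4.

38.4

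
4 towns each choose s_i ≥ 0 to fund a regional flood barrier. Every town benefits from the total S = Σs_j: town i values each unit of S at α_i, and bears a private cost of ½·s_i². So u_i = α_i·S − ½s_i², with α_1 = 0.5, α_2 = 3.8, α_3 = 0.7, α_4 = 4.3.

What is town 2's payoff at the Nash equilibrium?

28.12

Town i's FOC: ∂u_i/∂s_i = α_i − s_i = 0, so s_i* = α_i.
NE contributions = (0.5, 3.8, 0.7, 4.3); S = 9.3.
u_2 = α_2·S − ½·(s_2)² = 3.8·9.3 − ½·3.8² = 28.12.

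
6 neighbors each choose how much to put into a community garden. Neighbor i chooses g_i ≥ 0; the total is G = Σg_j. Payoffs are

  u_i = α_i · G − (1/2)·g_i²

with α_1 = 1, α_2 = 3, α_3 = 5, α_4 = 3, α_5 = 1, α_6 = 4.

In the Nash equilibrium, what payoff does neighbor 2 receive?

Neighbor i's FOC: ∂u_i/∂g_i = α_i − g_i = 0, so g_i* = α_i.
NE contributions = (1, 3, 5, 3, 1, 4); G = 17.
u_2 = α_2·G − ½·(g_2)² = 3·17 − ½·3² = 46.5.

46.5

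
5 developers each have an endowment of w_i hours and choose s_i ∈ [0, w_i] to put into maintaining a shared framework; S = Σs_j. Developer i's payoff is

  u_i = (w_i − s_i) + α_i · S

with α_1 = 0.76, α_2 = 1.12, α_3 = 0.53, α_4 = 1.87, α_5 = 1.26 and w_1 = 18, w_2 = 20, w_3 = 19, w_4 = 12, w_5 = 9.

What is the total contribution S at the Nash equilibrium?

∂u_i/∂s_i = α_i − 1, so developer i contributes w_i if α_i > 1, else 0.
α_i > 1 for i ∈ {2, 4, 5}; NE contributions (0, 20, 0, 12, 9), S = 41.

41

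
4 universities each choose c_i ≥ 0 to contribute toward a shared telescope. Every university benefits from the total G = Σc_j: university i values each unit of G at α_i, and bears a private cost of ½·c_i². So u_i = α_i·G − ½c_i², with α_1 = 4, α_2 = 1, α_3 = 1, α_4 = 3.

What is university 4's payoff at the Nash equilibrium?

University i's FOC: ∂u_i/∂c_i = α_i − c_i = 0, so c_i* = α_i.
NE contributions = (4, 1, 1, 3); G = 9.
u_4 = α_4·G − ½·(c_4)² = 3·9 − ½·3² = 22.5.

22.5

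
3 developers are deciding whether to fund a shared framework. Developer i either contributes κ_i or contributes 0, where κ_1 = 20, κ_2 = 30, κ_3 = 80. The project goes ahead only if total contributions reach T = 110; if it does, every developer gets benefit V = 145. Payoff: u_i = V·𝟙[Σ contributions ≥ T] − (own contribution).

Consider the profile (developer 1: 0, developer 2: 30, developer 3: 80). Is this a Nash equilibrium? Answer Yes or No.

Total = 110 ≥ 110: provided.
Developer 1 (pledges 0, payoff 145): pledging 20 → total 130, payoff 125. No gain.
Developer 2 (pledges 30, payoff 115): dropping to 0 → total 80, payoff 0. No gain.
Developer 3 (pledges 80, payoff 65): dropping to 0 → total 30, payoff 0. No gain.

Yes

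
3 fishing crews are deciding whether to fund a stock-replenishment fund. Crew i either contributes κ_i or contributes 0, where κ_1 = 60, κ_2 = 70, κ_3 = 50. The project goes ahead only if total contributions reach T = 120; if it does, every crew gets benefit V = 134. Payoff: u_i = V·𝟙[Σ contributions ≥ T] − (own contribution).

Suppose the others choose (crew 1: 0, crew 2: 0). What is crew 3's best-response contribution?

Others' total = 0. Even contributing 50 gives 50 < 120: no benefit either way.
Best response: 0.

0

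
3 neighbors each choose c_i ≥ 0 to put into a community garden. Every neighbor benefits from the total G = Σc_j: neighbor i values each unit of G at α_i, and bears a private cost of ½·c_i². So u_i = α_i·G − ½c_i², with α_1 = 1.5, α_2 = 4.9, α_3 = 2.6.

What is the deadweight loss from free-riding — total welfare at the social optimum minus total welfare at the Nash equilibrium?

57.01

Neighbor i's FOC: ∂u_i/∂c_i = α_i − c_i = 0, so c_i* = α_i.
NE contributions = (1.5, 4.9, 2.6); G = 9.
W^NE = (Σα)·G − ½Σα_i² = 9² − ½·33.02 = 64.49.
Planner sets c_i = Σα_j = 9 for every i, so G^SO = 3·9 = 27.
W^SO = (Σα)·G^SO − ½·3·(Σα)² = (3/2)·9² = 121.5.
Deadweight loss = W^SO − W^NE = 57.01.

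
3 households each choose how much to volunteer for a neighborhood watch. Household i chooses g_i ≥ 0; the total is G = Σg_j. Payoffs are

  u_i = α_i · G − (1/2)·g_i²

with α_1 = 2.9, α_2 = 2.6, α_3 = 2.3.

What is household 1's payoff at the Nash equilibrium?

Household i's FOC: ∂u_i/∂g_i = α_i − g_i = 0, so g_i* = α_i.
NE contributions = (2.9, 2.6, 2.3); G = 7.8.
u_1 = α_1·G − ½·(g_1)² = 2.9·7.8 − ½·2.9² = 18.415.

18.415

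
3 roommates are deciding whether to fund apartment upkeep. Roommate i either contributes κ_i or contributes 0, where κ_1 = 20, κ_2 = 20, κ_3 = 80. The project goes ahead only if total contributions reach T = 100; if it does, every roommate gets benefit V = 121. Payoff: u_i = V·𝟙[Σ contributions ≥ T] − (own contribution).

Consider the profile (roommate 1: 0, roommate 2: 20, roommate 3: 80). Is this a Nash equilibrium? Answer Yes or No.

Total = 100 ≥ 100: provided.
Roommate 1 (pledges 0, payoff 121): pledging 20 → total 120, payoff 101. No gain.
Roommate 2 (pledges 20, payoff 101): dropping to 0 → total 80, payoff 0. No gain.
Roommate 3 (pledges 80, payoff 41): dropping to 0 → total 20, payoff 0. No gain.

Yes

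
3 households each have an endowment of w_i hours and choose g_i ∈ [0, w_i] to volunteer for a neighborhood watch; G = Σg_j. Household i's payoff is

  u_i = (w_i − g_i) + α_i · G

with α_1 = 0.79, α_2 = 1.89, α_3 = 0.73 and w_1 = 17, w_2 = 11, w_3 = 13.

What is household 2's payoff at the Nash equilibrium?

∂u_i/∂g_i = α_i − 1, so household i contributes w_i if α_i > 1, else 0.
α_i > 1 for i ∈ {2}; NE contributions (0, 11, 0), G = 11.
u_2 = (11 − 11) + 1.89·11 = 20.79.

20.79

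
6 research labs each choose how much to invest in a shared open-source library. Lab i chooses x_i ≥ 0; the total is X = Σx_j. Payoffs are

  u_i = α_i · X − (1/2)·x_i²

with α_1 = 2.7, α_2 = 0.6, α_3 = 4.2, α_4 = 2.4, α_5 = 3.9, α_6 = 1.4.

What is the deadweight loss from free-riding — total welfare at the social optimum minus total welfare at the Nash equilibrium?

Lab i's FOC: ∂u_i/∂x_i = α_i − x_i = 0, so x_i* = α_i.
NE contributions = (2.7, 0.6, 4.2, 2.4, 3.9, 1.4); X = 15.2.
W^NE = (Σα)·X − ½Σα_i² = 15.2² − ½·48.22 = 206.93.
Planner sets x_i = Σα_j = 15.2 for every i, so X^SO = 6·15.2 = 91.2.
W^SO = (Σα)·X^SO − ½·6·(Σα)² = (6/2)·15.2² = 693.12.
Deadweight loss = W^SO − W^NE = 486.19.

486.19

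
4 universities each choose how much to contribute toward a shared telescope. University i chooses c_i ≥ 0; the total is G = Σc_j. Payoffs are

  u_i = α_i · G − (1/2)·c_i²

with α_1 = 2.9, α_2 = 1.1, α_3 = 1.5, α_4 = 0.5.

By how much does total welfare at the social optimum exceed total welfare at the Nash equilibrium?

University i's FOC: ∂u_i/∂c_i = α_i − c_i = 0, so c_i* = α_i.
NE contributions = (2.9, 1.1, 1.5, 0.5); G = 6.
W^NE = (Σα)·G − ½Σα_i² = 6² − ½·12.12 = 29.94.
Planner sets c_i = Σα_j = 6 for every i, so G^SO = 4·6 = 24.
W^SO = (Σα)·G^SO − ½·4·(Σα)² = (4/2)·6² = 72.
Deadweight loss = W^SO − W^NE = 42.06.

42.06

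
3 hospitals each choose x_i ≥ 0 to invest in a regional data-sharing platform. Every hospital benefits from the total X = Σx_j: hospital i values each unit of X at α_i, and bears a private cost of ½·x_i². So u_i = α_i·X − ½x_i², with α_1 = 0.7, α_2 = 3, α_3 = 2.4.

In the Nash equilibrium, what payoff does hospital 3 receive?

Hospital i's FOC: ∂u_i/∂x_i = α_i − x_i = 0, so x_i* = α_i.
NE contributions = (0.7, 3, 2.4); X = 6.1.
u_3 = α_3·X − ½·(x_3)² = 2.4·6.1 − ½·2.4² = 11.76.

11.76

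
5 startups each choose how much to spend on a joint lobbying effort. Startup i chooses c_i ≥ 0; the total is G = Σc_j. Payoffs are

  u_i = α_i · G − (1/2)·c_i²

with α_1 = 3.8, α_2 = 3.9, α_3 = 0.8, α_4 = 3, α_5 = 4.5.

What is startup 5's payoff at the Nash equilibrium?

Startup i's FOC: ∂u_i/∂c_i = α_i − c_i = 0, so c_i* = α_i.
NE contributions = (3.8, 3.9, 0.8, 3, 4.5); G = 16.
u_5 = α_5·G − ½·(c_5)² = 4.5·16 − ½·4.5² = 61.875.

61.875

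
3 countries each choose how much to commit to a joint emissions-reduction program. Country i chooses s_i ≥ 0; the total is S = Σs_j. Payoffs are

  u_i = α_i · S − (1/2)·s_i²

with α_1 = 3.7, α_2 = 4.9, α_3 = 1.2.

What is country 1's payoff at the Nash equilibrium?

Country i's FOC: ∂u_i/∂s_i = α_i − s_i = 0, so s_i* = α_i.
NE contributions = (3.7, 4.9, 1.2); S = 9.8.
u_1 = α_1·S − ½·(s_1)² = 3.7·9.8 − ½·3.7² = 29.415.

29.415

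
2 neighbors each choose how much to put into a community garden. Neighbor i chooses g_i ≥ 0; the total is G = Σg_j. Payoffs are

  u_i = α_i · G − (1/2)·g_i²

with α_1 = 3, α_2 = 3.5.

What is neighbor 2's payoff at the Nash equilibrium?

Neighbor i's FOC: ∂u_i/∂g_i = α_i − g_i = 0, so g_i* = α_i.
NE contributions = (3, 3.5); G = 6.5.
u_2 = α_2·G − ½·(g_2)² = 3.5·6.5 − ½·3.5² = 16.625.

16.625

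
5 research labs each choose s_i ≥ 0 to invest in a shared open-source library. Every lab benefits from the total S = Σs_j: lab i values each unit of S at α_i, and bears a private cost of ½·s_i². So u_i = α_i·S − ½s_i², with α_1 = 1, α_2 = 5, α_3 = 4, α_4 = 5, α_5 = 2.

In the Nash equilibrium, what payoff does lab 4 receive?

Lab i's FOC: ∂u_i/∂s_i = α_i − s_i = 0, so s_i* = α_i.
NE contributions = (1, 5, 4, 5, 2); S = 17.
u_4 = α_4·S − ½·(s_4)² = 5·17 − ½·5² = 72.5.

72.5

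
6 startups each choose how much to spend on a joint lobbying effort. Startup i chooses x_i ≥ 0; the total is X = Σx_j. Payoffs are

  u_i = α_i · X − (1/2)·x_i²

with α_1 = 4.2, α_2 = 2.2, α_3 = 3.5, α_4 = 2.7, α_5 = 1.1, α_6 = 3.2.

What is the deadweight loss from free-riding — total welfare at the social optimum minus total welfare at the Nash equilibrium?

597.955

Startup i's FOC: ∂u_i/∂x_i = α_i − x_i = 0, so x_i* = α_i.
NE contributions = (4.2, 2.2, 3.5, 2.7, 1.1, 3.2); X = 16.9.
W^NE = (Σα)·X − ½Σα_i² = 16.9² − ½·53.47 = 258.875.
Planner sets x_i = Σα_j = 16.9 for every i, so X^SO = 6·16.9 = 101.4.
W^SO = (Σα)·X^SO − ½·6·(Σα)² = (6/2)·16.9² = 856.83.
Deadweight loss = W^SO − W^NE = 597.955.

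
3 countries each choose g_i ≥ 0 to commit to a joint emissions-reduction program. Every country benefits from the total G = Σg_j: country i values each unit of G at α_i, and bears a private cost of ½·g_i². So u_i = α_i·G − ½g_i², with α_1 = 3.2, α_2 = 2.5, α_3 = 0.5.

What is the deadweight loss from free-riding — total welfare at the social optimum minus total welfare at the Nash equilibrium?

27.59

Country i's FOC: ∂u_i/∂g_i = α_i − g_i = 0, so g_i* = α_i.
NE contributions = (3.2, 2.5, 0.5); G = 6.2.
W^NE = (Σα)·G − ½Σα_i² = 6.2² − ½·16.74 = 30.07.
Planner sets g_i = Σα_j = 6.2 for every i, so G^SO = 3·6.2 = 18.6.
W^SO = (Σα)·G^SO − ½·3·(Σα)² = (3/2)·6.2² = 57.66.
Deadweight loss = W^SO − W^NE = 27.59.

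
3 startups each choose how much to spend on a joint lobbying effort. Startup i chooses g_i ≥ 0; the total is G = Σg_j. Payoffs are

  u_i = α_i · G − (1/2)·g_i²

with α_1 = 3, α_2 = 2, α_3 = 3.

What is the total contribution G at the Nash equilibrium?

8

Startup i's FOC: ∂u_i/∂g_i = α_i − g_i = 0, so g_i* = α_i.
NE contributions = (3, 2, 3); G = 8.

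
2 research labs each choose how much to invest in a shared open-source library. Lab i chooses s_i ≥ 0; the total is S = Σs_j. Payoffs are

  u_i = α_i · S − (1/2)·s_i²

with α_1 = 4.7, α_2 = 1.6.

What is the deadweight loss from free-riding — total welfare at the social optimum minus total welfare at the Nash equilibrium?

12.325

Lab i's FOC: ∂u_i/∂s_i = α_i − s_i = 0, so s_i* = α_i.
NE contributions = (4.7, 1.6); S = 6.3.
W^NE = (Σα)·S − ½Σα_i² = 6.3² − ½·24.65 = 27.365.
Planner sets s_i = Σα_j = 6.3 for every i, so S^SO = 2·6.3 = 12.6.
W^SO = (Σα)·S^SO − ½·2·(Σα)² = (2/2)·6.3² = 39.69.
Deadweight loss = W^SO − W^NE = 12.325.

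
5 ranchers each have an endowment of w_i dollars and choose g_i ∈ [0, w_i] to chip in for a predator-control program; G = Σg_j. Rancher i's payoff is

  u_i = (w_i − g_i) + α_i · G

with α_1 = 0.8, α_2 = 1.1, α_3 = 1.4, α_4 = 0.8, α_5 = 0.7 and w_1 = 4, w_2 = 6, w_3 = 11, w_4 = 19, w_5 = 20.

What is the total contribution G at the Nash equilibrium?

∂u_i/∂g_i = α_i − 1, so rancher i contributes w_i if α_i > 1, else 0.
α_i > 1 for i ∈ {2, 3}; NE contributions (0, 6, 11, 0, 0), G = 17.

17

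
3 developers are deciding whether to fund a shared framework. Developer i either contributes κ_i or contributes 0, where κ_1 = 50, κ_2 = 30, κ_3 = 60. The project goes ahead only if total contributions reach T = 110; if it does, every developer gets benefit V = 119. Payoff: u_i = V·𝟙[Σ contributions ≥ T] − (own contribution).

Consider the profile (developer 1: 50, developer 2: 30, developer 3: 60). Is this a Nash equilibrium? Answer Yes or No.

Total = 140 ≥ 110: provided.
Developer 1 (pledges 50, payoff 69): dropping to 0 → total 90, payoff 0. No gain.
Developer 2 (pledges 30, payoff 89): dropping to 0 → total 110, payoff 119. Profitable deviation.

No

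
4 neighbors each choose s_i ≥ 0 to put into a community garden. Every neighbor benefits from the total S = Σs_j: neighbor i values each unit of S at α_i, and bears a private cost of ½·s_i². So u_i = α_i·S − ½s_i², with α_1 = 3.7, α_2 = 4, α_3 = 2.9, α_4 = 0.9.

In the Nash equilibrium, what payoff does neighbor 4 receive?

9.945

Neighbor i's FOC: ∂u_i/∂s_i = α_i − s_i = 0, so s_i* = α_i.
NE contributions = (3.7, 4, 2.9, 0.9); S = 11.5.
u_4 = α_4·S − ½·(s_4)² = 0.9·11.5 − ½·0.9² = 9.945.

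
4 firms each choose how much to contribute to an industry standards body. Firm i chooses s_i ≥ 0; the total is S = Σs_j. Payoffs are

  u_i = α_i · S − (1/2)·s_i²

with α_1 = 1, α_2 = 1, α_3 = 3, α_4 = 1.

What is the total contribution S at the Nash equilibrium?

Firm i's FOC: ∂u_i/∂s_i = α_i − s_i = 0, so s_i* = α_i.
NE contributions = (1, 1, 3, 1); S = 6.

6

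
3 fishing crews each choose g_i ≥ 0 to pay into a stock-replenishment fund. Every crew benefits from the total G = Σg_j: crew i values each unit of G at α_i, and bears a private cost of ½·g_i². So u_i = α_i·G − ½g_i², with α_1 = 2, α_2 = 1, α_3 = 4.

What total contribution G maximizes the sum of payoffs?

Planner FOC: ∂(Σu_j)/∂g_i = (Σα_j) − g_i = 0, so g_i^SO = Σα_j = 7 for every i; G^SO = 21.

21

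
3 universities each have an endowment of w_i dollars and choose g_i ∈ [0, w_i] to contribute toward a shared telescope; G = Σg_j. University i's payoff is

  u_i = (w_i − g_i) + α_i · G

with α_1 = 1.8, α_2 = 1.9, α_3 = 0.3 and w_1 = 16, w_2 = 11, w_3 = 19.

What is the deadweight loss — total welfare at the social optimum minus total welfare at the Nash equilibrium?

57

∂u_i/∂g_i = α_i − 1, so university i contributes w_i if α_i > 1, else 0.
α_i > 1 for i ∈ {1, 2}; NE contributions (16, 11, 0), G = 27.
W^NE = Σw_i − G^NE + (Σα_i)·G^NE = 46 + 3·27 = 127.
Planner: ∂(Σu_j)/∂g_i = Σα_j − 1 = 3 > 0, so everyone contributes w_i; G^SO = 46, W^SO = 46 + 3·46 = 184.
Deadweight loss = 57.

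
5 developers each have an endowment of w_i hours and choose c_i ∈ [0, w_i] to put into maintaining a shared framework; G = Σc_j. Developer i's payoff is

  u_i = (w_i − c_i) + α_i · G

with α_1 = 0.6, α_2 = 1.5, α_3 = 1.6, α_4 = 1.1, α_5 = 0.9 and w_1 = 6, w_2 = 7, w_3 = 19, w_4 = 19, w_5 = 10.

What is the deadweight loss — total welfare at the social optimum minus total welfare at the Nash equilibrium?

75.2

∂u_i/∂c_i = α_i − 1, so developer i contributes w_i if α_i > 1, else 0.
α_i > 1 for i ∈ {2, 3, 4}; NE contributions (0, 7, 19, 19, 0), G = 45.
W^NE = Σw_i − G^NE + (Σα_i)·G^NE = 61 + 4.7·45 = 272.5.
Planner: ∂(Σu_j)/∂c_i = Σα_j − 1 = 4.7 > 0, so everyone contributes w_i; G^SO = 61, W^SO = 61 + 4.7·61 = 347.7.
Deadweight loss = 75.2.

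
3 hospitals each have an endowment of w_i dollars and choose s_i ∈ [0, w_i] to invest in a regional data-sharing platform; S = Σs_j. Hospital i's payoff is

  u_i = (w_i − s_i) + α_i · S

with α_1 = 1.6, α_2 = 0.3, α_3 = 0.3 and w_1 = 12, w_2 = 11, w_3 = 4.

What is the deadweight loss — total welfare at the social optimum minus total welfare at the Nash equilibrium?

18

∂u_i/∂s_i = α_i − 1, so hospital i contributes w_i if α_i > 1, else 0.
α_i > 1 for i ∈ {1}; NE contributions (12, 0, 0), S = 12.
W^NE = Σw_i − S^NE + (Σα_i)·S^NE = 27 + 1.2·12 = 41.4.
Planner: ∂(Σu_j)/∂s_i = Σα_j − 1 = 1.2 > 0, so everyone contributes w_i; S^SO = 27, W^SO = 27 + 1.2·27 = 59.4.
Deadweight loss = 18.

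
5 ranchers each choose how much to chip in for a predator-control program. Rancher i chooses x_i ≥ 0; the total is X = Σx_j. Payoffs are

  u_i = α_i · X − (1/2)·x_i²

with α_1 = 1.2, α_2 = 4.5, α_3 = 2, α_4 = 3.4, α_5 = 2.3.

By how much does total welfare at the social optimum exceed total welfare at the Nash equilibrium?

Rancher i's FOC: ∂u_i/∂x_i = α_i − x_i = 0, so x_i* = α_i.
NE contributions = (1.2, 4.5, 2, 3.4, 2.3); X = 13.4.
W^NE = (Σα)·X − ½Σα_i² = 13.4² − ½·42.54 = 158.29.
Planner sets x_i = Σα_j = 13.4 for every i, so X^SO = 5·13.4 = 67.
W^SO = (Σα)·X^SO − ½·5·(Σα)² = (5/2)·13.4² = 448.9.
Deadweight loss = W^SO − W^NE = 290.61.

290.61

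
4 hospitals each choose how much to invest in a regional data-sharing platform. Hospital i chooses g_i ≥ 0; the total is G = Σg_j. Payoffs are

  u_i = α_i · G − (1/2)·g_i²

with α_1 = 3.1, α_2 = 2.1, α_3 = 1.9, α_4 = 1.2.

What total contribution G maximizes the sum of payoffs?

33.2

Planner FOC: ∂(Σu_j)/∂g_i = (Σα_j) − g_i = 0, so g_i^SO = Σα_j = 8.3 for every i; G^SO = 33.2.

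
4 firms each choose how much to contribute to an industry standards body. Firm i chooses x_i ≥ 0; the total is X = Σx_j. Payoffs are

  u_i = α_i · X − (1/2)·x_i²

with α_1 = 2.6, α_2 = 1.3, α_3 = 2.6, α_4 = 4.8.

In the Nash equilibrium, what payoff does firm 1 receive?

Firm i's FOC: ∂u_i/∂x_i = α_i − x_i = 0, so x_i* = α_i.
NE contributions = (2.6, 1.3, 2.6, 4.8); X = 11.3.
u_1 = α_1·X − ½·(x_1)² = 2.6·11.3 − ½·2.6² = 26.

26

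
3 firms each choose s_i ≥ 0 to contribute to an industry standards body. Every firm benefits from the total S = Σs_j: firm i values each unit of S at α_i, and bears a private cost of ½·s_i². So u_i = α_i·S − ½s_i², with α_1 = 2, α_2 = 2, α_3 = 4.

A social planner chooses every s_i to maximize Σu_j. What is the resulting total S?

24

Planner FOC: ∂(Σu_j)/∂s_i = (Σα_j) − s_i = 0, so s_i^SO = Σα_j = 8 for every i; S^SO = 24.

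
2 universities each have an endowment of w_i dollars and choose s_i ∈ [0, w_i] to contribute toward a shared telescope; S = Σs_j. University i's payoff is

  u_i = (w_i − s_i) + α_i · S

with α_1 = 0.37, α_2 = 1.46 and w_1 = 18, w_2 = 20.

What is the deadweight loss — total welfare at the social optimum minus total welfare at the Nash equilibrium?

∂u_i/∂s_i = α_i − 1, so university i contributes w_i if α_i > 1, else 0.
α_i > 1 for i ∈ {2}; NE contributions (0, 20), S = 20.
W^NE = Σw_i − S^NE + (Σα_i)·S^NE = 38 + 0.83·20 = 54.6.
Planner: ∂(Σu_j)/∂s_i = Σα_j − 1 = 0.83 > 0, so everyone contributes w_i; S^SO = 38, W^SO = 38 + 0.83·38 = 69.54.
Deadweight loss = 14.94.

14.94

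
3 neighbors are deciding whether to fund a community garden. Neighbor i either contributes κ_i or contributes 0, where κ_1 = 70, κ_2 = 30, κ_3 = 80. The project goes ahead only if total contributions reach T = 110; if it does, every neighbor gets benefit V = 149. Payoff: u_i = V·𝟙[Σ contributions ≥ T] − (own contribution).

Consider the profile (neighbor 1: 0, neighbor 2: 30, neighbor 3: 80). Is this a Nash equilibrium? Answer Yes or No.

Total = 110 ≥ 110: provided.
Neighbor 1 (pledges 0, payoff 149): pledging 70 → total 180, payoff 79. No gain.
Neighbor 2 (pledges 30, payoff 119): dropping to 0 → total 80, payoff 0. No gain.
Neighbor 3 (pledges 80, payoff 69): dropping to 0 → total 30, payoff 0. No gain.

Yes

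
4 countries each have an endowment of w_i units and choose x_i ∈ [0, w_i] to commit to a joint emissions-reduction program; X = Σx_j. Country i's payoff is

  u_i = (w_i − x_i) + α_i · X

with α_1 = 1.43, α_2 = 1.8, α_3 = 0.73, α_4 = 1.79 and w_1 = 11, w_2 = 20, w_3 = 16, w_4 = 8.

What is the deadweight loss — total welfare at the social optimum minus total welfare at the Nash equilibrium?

∂u_i/∂x_i = α_i − 1, so country i contributes w_i if α_i > 1, else 0.
α_i > 1 for i ∈ {1, 2, 4}; NE contributions (11, 20, 0, 8), X = 39.
W^NE = Σw_i − X^NE + (Σα_i)·X^NE = 55 + 4.75·39 = 240.25.
Planner: ∂(Σu_j)/∂x_i = Σα_j − 1 = 4.75 > 0, so everyone contributes w_i; X^SO = 55, W^SO = 55 + 4.75·55 = 316.25.
Deadweight loss = 76.

76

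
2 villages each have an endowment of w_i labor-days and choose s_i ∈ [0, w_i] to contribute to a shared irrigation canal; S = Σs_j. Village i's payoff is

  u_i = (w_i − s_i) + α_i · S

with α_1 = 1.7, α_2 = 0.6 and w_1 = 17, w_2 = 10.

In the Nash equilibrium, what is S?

17

∂u_i/∂s_i = α_i − 1, so village i contributes w_i if α_i > 1, else 0.
α_i > 1 for i ∈ {1}; NE contributions (17, 0), S = 17.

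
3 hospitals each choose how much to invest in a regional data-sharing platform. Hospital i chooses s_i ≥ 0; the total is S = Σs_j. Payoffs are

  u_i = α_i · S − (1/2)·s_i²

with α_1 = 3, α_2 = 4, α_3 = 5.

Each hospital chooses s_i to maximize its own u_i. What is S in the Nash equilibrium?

Hospital i's FOC: ∂u_i/∂s_i = α_i − s_i = 0, so s_i* = α_i.
NE contributions = (3, 4, 5); S = 12.

12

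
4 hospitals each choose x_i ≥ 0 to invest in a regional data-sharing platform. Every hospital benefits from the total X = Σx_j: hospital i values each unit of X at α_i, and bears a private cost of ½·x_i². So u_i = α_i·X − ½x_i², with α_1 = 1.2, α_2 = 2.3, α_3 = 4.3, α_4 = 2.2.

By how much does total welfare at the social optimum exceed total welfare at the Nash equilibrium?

Hospital i's FOC: ∂u_i/∂x_i = α_i − x_i = 0, so x_i* = α_i.
NE contributions = (1.2, 2.3, 4.3, 2.2); X = 10.
W^NE = (Σα)·X − ½Σα_i² = 10² − ½·30.06 = 84.97.
Planner sets x_i = Σα_j = 10 for every i, so X^SO = 4·10 = 40.
W^SO = (Σα)·X^SO − ½·4·(Σα)² = (4/2)·10² = 200.
Deadweight loss = W^SO − W^NE = 115.03.

115.03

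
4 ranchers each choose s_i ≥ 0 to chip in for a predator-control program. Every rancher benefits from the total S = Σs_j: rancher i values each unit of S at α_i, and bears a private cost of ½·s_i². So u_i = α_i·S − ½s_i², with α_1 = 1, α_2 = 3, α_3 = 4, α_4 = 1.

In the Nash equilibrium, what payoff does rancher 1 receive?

8.5

Rancher i's FOC: ∂u_i/∂s_i = α_i − s_i = 0, so s_i* = α_i.
NE contributions = (1, 3, 4, 1); S = 9.
u_1 = α_1·S − ½·(s_1)² = 1·9 − ½·1² = 8.5.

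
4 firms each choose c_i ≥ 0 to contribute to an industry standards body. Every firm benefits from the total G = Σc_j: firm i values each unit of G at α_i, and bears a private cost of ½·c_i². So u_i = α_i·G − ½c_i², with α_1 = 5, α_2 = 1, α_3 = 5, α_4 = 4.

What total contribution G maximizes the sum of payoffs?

60

Planner FOC: ∂(Σu_j)/∂c_i = (Σα_j) − c_i = 0, so c_i^SO = Σα_j = 15 for every i; G^SO = 60.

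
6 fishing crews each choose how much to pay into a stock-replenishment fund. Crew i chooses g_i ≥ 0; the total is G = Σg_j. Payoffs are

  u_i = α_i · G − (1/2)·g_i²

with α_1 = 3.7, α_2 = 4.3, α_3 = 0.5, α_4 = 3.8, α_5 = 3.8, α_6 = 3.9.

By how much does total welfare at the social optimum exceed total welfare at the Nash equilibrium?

838.26

Crew i's FOC: ∂u_i/∂g_i = α_i − g_i = 0, so g_i* = α_i.
NE contributions = (3.7, 4.3, 0.5, 3.8, 3.8, 3.9); G = 20.
W^NE = (Σα)·G − ½Σα_i² = 20² − ½·76.52 = 361.74.
Planner sets g_i = Σα_j = 20 for every i, so G^SO = 6·20 = 120.
W^SO = (Σα)·G^SO − ½·6·(Σα)² = (6/2)·20² = 1200.
Deadweight loss = W^SO − W^NE = 838.26.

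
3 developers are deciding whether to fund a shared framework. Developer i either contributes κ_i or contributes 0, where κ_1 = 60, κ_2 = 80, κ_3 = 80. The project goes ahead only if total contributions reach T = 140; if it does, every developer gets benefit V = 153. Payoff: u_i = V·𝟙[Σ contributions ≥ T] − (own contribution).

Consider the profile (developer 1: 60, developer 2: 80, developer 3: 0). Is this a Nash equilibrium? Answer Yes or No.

Yes

Total = 140 ≥ 140: provided.
Developer 1 (pledges 60, payoff 93): dropping to 0 → total 80, payoff 0. No gain.
Developer 2 (pledges 80, payoff 73): dropping to 0 → total 60, payoff 0. No gain.
Developer 3 (pledges 0, payoff 153): pledging 80 → total 220, payoff 73. No gain.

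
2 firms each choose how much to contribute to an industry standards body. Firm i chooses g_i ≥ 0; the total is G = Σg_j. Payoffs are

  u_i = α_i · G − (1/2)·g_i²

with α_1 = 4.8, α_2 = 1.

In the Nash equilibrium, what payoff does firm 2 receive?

Firm i's FOC: ∂u_i/∂g_i = α_i − g_i = 0, so g_i* = α_i.
NE contributions = (4.8, 1); G = 5.8.
u_2 = α_2·G − ½·(g_2)² = 1·5.8 − ½·1² = 5.3.

5.3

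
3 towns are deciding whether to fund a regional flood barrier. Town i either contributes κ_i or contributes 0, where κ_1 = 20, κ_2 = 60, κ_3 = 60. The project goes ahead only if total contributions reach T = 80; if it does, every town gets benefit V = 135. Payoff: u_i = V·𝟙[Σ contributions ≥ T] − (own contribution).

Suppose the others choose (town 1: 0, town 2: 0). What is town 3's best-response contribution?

0

Others' total = 0. Even contributing 60 gives 60 < 80: no benefit either way.
Best response: 0.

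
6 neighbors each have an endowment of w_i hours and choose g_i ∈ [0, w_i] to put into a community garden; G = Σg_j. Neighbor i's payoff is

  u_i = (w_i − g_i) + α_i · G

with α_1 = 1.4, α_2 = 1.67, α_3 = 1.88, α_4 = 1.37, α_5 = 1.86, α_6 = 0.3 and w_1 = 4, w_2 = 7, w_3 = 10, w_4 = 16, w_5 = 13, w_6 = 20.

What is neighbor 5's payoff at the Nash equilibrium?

∂u_i/∂g_i = α_i − 1, so neighbor i contributes w_i if α_i > 1, else 0.
α_i > 1 for i ∈ {1, 2, 3, 4, 5}; NE contributions (4, 7, 10, 16, 13, 0), G = 50.
u_5 = (13 − 13) + 1.86·50 = 93.

93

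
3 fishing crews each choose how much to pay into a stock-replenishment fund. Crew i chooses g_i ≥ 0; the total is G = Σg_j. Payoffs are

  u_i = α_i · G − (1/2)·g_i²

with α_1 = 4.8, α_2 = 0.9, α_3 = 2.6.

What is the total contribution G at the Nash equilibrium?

8.3

Crew i's FOC: ∂u_i/∂g_i = α_i − g_i = 0, so g_i* = α_i.
NE contributions = (4.8, 0.9, 2.6); G = 8.3.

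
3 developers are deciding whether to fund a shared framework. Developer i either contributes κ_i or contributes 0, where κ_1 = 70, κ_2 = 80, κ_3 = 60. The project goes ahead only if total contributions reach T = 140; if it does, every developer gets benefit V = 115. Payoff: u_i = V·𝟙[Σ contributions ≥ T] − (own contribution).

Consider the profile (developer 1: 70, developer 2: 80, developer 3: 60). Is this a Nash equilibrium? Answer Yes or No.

No

Total = 210 ≥ 140: provided.
Developer 1 (pledges 70, payoff 45): dropping to 0 → total 140, payoff 115. Profitable deviation.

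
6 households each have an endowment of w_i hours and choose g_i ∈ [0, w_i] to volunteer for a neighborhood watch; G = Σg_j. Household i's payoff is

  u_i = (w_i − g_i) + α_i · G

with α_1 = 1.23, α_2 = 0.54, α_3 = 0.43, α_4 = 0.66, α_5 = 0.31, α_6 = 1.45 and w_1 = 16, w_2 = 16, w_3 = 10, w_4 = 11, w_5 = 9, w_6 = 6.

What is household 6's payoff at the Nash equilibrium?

31.9

∂u_i/∂g_i = α_i − 1, so household i contributes w_i if α_i > 1, else 0.
α_i > 1 for i ∈ {1, 6}; NE contributions (16, 0, 0, 0, 0, 6), G = 22.
u_6 = (6 − 6) + 1.45·22 = 31.9.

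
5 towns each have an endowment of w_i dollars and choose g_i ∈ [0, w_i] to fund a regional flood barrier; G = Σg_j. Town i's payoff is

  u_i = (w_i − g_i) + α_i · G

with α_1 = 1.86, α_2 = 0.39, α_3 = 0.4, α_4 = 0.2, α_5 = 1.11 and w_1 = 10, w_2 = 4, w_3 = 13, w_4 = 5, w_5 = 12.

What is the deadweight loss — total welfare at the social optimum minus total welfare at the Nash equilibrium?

65.12

∂u_i/∂g_i = α_i − 1, so town i contributes w_i if α_i > 1, else 0.
α_i > 1 for i ∈ {1, 5}; NE contributions (10, 0, 0, 0, 12), G = 22.
W^NE = Σw_i − G^NE + (Σα_i)·G^NE = 44 + 2.96·22 = 109.12.
Planner: ∂(Σu_j)/∂g_i = Σα_j − 1 = 2.96 > 0, so everyone contributes w_i; G^SO = 44, W^SO = 44 + 2.96·44 = 174.24.
Deadweight loss = 65.12.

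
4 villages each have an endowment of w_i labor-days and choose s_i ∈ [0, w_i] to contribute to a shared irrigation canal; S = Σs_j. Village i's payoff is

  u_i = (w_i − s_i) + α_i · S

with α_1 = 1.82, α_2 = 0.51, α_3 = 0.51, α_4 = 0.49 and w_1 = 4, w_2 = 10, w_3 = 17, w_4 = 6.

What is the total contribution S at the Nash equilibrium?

∂u_i/∂s_i = α_i − 1, so village i contributes w_i if α_i > 1, else 0.
α_i > 1 for i ∈ {1}; NE contributions (4, 0, 0, 0), S = 4.

4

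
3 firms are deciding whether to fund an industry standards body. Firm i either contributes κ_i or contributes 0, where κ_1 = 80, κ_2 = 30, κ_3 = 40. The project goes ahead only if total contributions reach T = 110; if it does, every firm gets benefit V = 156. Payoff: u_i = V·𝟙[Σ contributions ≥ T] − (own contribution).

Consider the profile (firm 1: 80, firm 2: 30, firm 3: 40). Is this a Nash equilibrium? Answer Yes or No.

Total = 150 ≥ 110: provided.
Firm 1 (pledges 80, payoff 76): dropping to 0 → total 70, payoff 0. No gain.
Firm 2 (pledges 30, payoff 126): dropping to 0 → total 120, payoff 156. Profitable deviation.

No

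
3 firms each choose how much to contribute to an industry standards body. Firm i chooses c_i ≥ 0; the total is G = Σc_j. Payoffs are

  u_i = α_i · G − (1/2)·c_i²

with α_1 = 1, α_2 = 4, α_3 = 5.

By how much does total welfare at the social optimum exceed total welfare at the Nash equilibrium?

71

Firm i's FOC: ∂u_i/∂c_i = α_i − c_i = 0, so c_i* = α_i.
NE contributions = (1, 4, 5); G = 10.
W^NE = (Σα)·G − ½Σα_i² = 10² − ½·42 = 79.
Planner sets c_i = Σα_j = 10 for every i, so G^SO = 3·10 = 30.
W^SO = (Σα)·G^SO − ½·3·(Σα)² = (3/2)·10² = 150.
Deadweight loss = W^SO − W^NE = 71.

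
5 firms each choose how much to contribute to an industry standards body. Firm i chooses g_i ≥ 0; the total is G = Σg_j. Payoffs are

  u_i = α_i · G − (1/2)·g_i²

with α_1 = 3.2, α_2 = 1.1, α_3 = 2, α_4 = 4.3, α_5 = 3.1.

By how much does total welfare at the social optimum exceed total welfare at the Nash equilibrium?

303.31

Firm i's FOC: ∂u_i/∂g_i = α_i − g_i = 0, so g_i* = α_i.
NE contributions = (3.2, 1.1, 2, 4.3, 3.1); G = 13.7.
W^NE = (Σα)·G − ½Σα_i² = 13.7² − ½·43.55 = 165.915.
Planner sets g_i = Σα_j = 13.7 for every i, so G^SO = 5·13.7 = 68.5.
W^SO = (Σα)·G^SO − ½·5·(Σα)² = (5/2)·13.7² = 469.225.
Deadweight loss = W^SO − W^NE = 303.31.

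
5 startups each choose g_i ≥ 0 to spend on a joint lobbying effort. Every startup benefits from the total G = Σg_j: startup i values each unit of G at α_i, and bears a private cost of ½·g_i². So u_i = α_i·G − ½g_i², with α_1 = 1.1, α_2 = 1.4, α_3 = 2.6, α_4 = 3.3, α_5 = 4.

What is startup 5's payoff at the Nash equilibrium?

41.6

Startup i's FOC: ∂u_i/∂g_i = α_i − g_i = 0, so g_i* = α_i.
NE contributions = (1.1, 1.4, 2.6, 3.3, 4); G = 12.4.
u_5 = α_5·G − ½·(g_5)² = 4·12.4 − ½·4² = 41.6.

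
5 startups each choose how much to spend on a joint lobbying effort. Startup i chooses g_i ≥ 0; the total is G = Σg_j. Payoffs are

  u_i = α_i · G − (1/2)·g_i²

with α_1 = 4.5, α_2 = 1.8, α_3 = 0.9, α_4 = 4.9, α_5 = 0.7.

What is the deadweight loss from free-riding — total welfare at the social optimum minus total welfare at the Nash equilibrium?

270.16

Startup i's FOC: ∂u_i/∂g_i = α_i − g_i = 0, so g_i* = α_i.
NE contributions = (4.5, 1.8, 0.9, 4.9, 0.7); G = 12.8.
W^NE = (Σα)·G − ½Σα_i² = 12.8² − ½·48.8 = 139.44.
Planner sets g_i = Σα_j = 12.8 for every i, so G^SO = 5·12.8 = 64.
W^SO = (Σα)·G^SO − ½·5·(Σα)² = (5/2)·12.8² = 409.6.
Deadweight loss = W^SO − W^NE = 270.16.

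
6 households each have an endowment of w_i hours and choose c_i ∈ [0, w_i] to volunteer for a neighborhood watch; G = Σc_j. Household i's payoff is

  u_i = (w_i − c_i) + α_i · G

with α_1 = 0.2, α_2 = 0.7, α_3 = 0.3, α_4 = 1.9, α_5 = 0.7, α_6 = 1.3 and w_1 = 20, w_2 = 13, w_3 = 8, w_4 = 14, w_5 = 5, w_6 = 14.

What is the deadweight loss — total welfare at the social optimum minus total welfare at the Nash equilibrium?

∂u_i/∂c_i = α_i − 1, so household i contributes w_i if α_i > 1, else 0.
α_i > 1 for i ∈ {4, 6}; NE contributions (0, 0, 0, 14, 0, 14), G = 28.
W^NE = Σw_i − G^NE + (Σα_i)·G^NE = 74 + 4.1·28 = 188.8.
Planner: ∂(Σu_j)/∂c_i = Σα_j − 1 = 4.1 > 0, so everyone contributes w_i; G^SO = 74, W^SO = 74 + 4.1·74 = 377.4.
Deadweight loss = 188.6.

188.6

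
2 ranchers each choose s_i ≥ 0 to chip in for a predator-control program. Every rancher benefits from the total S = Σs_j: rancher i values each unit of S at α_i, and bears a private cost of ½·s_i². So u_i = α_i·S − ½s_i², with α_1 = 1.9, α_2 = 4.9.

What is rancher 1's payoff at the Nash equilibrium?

Rancher i's FOC: ∂u_i/∂s_i = α_i − s_i = 0, so s_i* = α_i.
NE contributions = (1.9, 4.9); S = 6.8.
u_1 = α_1·S − ½·(s_1)² = 1.9·6.8 − ½·1.9² = 11.115.

11.115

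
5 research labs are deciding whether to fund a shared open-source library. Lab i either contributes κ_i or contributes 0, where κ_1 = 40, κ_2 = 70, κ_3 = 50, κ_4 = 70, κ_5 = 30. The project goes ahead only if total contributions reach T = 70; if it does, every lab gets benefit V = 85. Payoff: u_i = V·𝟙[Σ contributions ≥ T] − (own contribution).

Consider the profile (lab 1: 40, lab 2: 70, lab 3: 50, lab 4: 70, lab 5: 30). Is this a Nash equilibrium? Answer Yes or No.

Total = 260 ≥ 70: provided.
Lab 1 (pledges 40, payoff 45): dropping to 0 → total 220, payoff 85. Profitable deviation.

No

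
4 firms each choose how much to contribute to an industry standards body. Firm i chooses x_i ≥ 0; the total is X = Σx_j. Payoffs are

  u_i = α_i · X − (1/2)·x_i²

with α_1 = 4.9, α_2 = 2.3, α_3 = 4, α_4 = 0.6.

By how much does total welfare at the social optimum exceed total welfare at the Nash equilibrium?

Firm i's FOC: ∂u_i/∂x_i = α_i − x_i = 0, so x_i* = α_i.
NE contributions = (4.9, 2.3, 4, 0.6); X = 11.8.
W^NE = (Σα)·X − ½Σα_i² = 11.8² − ½·45.66 = 116.41.
Planner sets x_i = Σα_j = 11.8 for every i, so X^SO = 4·11.8 = 47.2.
W^SO = (Σα)·X^SO − ½·4·(Σα)² = (4/2)·11.8² = 278.48.
Deadweight loss = W^SO − W^NE = 162.07.

162.07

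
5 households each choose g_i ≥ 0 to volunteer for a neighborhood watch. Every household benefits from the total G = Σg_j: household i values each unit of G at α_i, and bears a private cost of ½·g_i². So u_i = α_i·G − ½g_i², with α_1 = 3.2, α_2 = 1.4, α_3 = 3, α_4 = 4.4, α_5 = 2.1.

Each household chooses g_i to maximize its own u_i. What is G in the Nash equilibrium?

14.1

Household i's FOC: ∂u_i/∂g_i = α_i − g_i = 0, so g_i* = α_i.
NE contributions = (3.2, 1.4, 3, 4.4, 2.1); G = 14.1.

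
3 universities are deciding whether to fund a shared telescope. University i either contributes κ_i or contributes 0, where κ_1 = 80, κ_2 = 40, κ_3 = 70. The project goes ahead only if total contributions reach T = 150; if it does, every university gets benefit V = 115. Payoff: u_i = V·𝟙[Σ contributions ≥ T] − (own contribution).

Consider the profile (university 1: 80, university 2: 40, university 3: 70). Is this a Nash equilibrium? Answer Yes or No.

No

Total = 190 ≥ 150: provided.
University 1 (pledges 80, payoff 35): dropping to 0 → total 110, payoff 0. No gain.
University 2 (pledges 40, payoff 75): dropping to 0 → total 150, payoff 115. Profitable deviation.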